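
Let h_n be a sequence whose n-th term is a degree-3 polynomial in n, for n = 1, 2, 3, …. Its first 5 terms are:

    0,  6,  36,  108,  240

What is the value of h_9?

1728

1st diffs: 6, 30, 72, 132.
2nd diffs: 24, 42, 60.
3rd diffs: 18, 18 (constant).
Newton forward-difference form: h_n = 6·C(n-1,1) + 24·C(n-1,2) + 18·C(n-1,3).
At n = 9: n-1 = 8, so h_9 = 48 + 672 + 1008 = 1728.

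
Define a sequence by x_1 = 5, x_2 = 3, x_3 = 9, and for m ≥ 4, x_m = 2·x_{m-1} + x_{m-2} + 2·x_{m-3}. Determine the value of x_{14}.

511195

Compute successive terms:
x_4 = 31, x_5 = 77, x_6 = 203, …, x_{11} = 27193, x_{12} = 72303, x_{13} = 192253, x_{14} = 511195.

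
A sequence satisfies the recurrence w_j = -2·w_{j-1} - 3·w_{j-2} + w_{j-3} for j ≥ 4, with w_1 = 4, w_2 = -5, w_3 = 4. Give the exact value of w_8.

-246

w_4 = 11;  w_5 = -39;  w_6 = 49;  w_7 = 30;  w_8 = -246.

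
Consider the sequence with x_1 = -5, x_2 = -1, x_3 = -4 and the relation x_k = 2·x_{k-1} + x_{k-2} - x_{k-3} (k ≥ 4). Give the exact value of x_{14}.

-14587

Step forward from the initial values:
x_4 = -4, x_5 = -11, x_6 = -22, …, x_{11} = -1286, x_{12} = -2889, x_{13} = -6492, x_{14} = -14587.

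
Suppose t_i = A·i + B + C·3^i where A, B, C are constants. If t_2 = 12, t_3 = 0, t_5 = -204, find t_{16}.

-43046616

Write the equations: 2A + B + 9C = 12; 3A + B + 27C = 0; 5A + B + 243C = -204.
Subtracting the first from the second: A + 18C = -12.
Subtracting the second from the third: 2A + 216C = -204.
Solving: C = -1, A = 6, then B = 9.
Therefore t_{16} = 96 + 9 + (-1)·43046721 = -43046616.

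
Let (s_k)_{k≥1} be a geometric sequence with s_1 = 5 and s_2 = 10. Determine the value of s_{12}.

Common ratio r = 2.
s_k = 5·2^(k-1).
s_{12} = 5·2^11 = 10240.

10240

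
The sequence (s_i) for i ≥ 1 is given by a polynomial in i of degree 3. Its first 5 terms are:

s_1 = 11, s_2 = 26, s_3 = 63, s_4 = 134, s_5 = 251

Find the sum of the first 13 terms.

1st diffs: 15, 37, 71, 117.
2nd diffs: 22, 34, 46.
3rd diffs: 12, 12 (constant).
Newton forward-difference form: s_i = 11 + 15·C(i-1,1) + 22·C(i-1,2) + 12·C(i-1,3).
Continuing: …, 426, 671, 998, 1419, …, s_{13} = 4283.
Summing i = 1..13 (13 terms) gives 16185.

16185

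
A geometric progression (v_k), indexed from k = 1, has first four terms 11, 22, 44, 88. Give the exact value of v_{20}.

5767168

Common ratio r = 2.
v_k = 11·2^(k-1).
v_{20} = 11·2^19 = 5767168.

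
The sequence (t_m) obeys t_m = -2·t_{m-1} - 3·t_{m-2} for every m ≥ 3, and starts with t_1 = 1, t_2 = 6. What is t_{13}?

3549

Applying the relation repeatedly:
t_3 = -15  t_4 = 12  t_5 = 21  …  t_{10} = 606  t_{11} = -87  t_{12} = -1644  t_{13} = 3549.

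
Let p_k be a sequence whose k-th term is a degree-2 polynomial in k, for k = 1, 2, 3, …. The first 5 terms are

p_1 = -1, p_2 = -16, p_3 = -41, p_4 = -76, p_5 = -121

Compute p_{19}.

-1801

1st diffs: -15, -25, -35, -45.
2nd diffs: -10, -10, -10 (constant).
Newton forward-difference form: p_k = -1 + (-15)·C(k-1,1) + (-10)·C(k-1,2).
At k = 19: k-1 = 18, so p_{19} = -1 - 270 - 1530 = -1801.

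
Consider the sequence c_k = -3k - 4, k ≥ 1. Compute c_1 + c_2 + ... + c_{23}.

-920

Over k = 1..23: Σk = 276.
Total = (-3)·276 + (-4)·23 = -920.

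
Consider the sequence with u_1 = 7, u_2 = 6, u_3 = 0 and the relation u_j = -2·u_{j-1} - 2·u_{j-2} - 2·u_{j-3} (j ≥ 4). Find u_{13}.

Applying the relation repeatedly:
u_4 = -26; u_5 = 40; u_6 = -28; u_7 = 28; u_8 = -80; u_9 = 160; u_{10} = -216; u_{11} = 272; u_{12} = -432; u_{13} = 752.

752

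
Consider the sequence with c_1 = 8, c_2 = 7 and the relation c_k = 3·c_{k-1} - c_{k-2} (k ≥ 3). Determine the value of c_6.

217

c_3 = 13  c_4 = 32  c_5 = 83  c_6 = 217.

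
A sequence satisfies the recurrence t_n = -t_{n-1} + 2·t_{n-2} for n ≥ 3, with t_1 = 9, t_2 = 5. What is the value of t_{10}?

-675

t_3 = 13; t_4 = -3; t_5 = 29; t_6 = -35; t_7 = 93; t_8 = -163; t_9 = 349; t_{10} = -675.
(Characteristic roots are 1 and -2.)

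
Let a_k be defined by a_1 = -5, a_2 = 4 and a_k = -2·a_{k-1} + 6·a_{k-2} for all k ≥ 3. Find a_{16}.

617455360

Step forward from the initial values:
a_3 = -38, a_4 = 100, a_5 = -428, …, a_{13} = -12743360, a_{14} = 46453504, a_{15} = -169367168, a_{16} = 617455360.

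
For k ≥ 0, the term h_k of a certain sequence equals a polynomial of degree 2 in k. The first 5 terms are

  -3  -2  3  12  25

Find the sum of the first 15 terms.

1st diffs: 1, 5, 9, 13.
2nd diffs: 4, 4, 4 (constant).
Newton forward-difference form: h_k = -3 + 1·C(k,1) + 4·C(k,2).
Continuing: …, 42, 63, 88, 117, …, h_{14} = 375.
Summing k = 0..14 (15 terms) gives 1880.

1880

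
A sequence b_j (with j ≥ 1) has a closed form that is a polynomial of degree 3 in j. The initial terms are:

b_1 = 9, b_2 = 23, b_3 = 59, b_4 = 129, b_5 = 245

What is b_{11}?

1st diffs: 14, 36, 70, 116.
2nd diffs: 22, 34, 46.
3rd diffs: 12, 12 (constant).
Newton forward-difference form: b_j = 9 + 14·C(j-1,1) + 22·C(j-1,2) + 12·C(j-1,3).
At j = 11: j-1 = 10, so b_{11} = 9 + 140 + 990 + 1440 = 2579.

2579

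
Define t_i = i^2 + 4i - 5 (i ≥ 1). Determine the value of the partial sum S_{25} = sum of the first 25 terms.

Over i = 1..25: Σi = 325, Σi² = 5525.
Total = (1)·5525 + (4)·325 + (-5)·25 = 6700.

6700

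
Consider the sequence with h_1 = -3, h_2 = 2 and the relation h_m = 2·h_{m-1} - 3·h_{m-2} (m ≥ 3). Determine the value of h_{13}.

-3287

Iterate the recurrence:
h_3 = 13; h_4 = 20; h_5 = 1; …; h_{10} = 650; h_{11} = 613; h_{12} = -724; h_{13} = -3287.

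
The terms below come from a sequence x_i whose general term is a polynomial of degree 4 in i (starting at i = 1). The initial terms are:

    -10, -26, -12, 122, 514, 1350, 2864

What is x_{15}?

83304

1st diffs: -16, 14, 134, 392, 836, 1514.
2nd diffs: 30, 120, 258, 444, 678.
3rd diffs: 90, 138, 186, 234.
4th diffs: 48, 48, 48 (constant).
So x_i = 2i^4 - 5i^3 - 5i^2 + 4i - 6.
Evaluating at i = 15 gives x_{15} = 83304.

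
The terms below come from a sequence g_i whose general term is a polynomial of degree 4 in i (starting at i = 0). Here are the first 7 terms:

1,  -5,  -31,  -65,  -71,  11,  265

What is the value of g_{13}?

18955

1st diffs: -6, -26, -34, -6, 82, 254.
2nd diffs: -20, -8, 28, 88, 172.
3rd diffs: 12, 36, 60, 84.
4th diffs: 24, 24, 24 (constant).
So g_i = i^4 - 4i^3 - 5i^2 + 2i + 1.
Evaluating at i = 13 gives g_{13} = 18955.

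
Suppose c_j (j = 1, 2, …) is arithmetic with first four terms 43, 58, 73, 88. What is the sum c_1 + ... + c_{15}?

2220

Common difference d = 15.
c_j = 43 + (j - 1)·15.
c_{15} = 253; S = 15·(43 + 253)/2 = 2220.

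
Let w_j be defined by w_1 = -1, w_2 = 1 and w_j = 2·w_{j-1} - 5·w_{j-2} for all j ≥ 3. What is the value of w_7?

Iterate the recurrence:
w_3 = 7, w_4 = 9, w_5 = -17, w_6 = -79, w_7 = -73.

-73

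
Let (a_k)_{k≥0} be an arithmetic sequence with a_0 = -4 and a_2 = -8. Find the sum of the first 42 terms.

Common difference d = (-8 - (-4)) / (2 - 0) = -2.
a_k = -4 + (k - 0)·(-2).
a_{41} = -86; S = 42·(-4 + (-86))/2 = -1890.

-1890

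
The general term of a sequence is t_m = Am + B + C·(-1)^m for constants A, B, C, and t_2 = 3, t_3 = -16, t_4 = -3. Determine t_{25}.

Plug in m = 2, 3, 4: 2A + B + C = 3; 3A + B - C = -16; 4A + B + C = -3.
Subtracting the first from the second: A - 2C = -19.
Subtracting the second from the third: A + 2C = 13.
Solving: C = 8, A = -3, then B = 1.
Hence t_{25} = -3·25 + 1 + 8·(-1) = -82.

-82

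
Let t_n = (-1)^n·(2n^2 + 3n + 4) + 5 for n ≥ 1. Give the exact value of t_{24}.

1233

(-1)^24 = 1; 2n^2 + 3n + 4 at n=24 is 1228; so t_{24} = 1233.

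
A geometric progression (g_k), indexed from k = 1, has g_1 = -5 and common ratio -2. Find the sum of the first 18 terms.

g_k = (-5)·(-2)^(k-1).
S = (-5)·((-2)^18 - 1)/(-2 - 1) = (-5)·(262144 - 1)/(-3) = 436905.

436905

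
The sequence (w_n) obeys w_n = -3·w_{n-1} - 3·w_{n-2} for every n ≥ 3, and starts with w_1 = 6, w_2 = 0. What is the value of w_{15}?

-13122

Compute successive terms:
w_3 = -18  w_4 = 54  w_5 = -108  …  w_{12} = -4374  w_{13} = 4374  w_{14} = 0  w_{15} = -13122.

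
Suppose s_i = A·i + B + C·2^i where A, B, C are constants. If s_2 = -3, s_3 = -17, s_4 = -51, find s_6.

Plug in i = 2, 3, 4: 2A + B + 4C = -3; 3A + B + 8C = -17; 4A + B + 16C = -51.
Subtracting the first from the second: A + 4C = -14.
Subtracting the second from the third: A + 8C = -34.
Solving: C = -5, A = 6, then B = 5.
So s_i = 6·i + 5 + (-5)·2^i; at i=6 this is -279.

-279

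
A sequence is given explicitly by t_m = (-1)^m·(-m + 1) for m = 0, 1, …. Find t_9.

(-1)^9 = -1; -m + 1 at m=9 is -8; so t_9 = 8.

8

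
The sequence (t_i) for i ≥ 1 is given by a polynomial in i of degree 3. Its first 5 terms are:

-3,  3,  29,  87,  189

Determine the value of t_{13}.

4029

1st diffs: 6, 26, 58, 102.
2nd diffs: 20, 32, 44.
3rd diffs: 12, 12 (constant).
Newton forward-difference form: t_i = -3 + 6·C(i-1,1) + 20·C(i-1,2) + 12·C(i-1,3).
At i = 13: i-1 = 12, so t_{13} = -3 + 72 + 1320 + 2640 = 4029.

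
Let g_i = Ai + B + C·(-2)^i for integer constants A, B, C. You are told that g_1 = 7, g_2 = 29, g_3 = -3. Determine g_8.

809

Write the equations: A + B - 2C = 7; 2A + B + 4C = 29; 3A + B - 8C = -3.
Subtracting the first from the second: A + 6C = 22.
Subtracting the second from the third: A - 12C = -32.
Solving: C = 3, A = 4, then B = 9.
Therefore g_8 = 32 + 9 + 3·256 = 809.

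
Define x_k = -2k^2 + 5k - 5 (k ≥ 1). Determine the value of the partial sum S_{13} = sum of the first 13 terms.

-1248

Over k = 1..13: Σk = 91, Σk² = 819.
Total = (-2)·819 + (5)·91 + (-5)·13 = -1248.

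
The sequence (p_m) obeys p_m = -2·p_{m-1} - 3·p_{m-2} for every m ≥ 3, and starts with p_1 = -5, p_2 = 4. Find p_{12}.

-722

Compute successive terms:
p_3 = 7  p_4 = -26  p_5 = 31  p_6 = 16  p_7 = -125  p_8 = 202  p_9 = -29  p_{10} = -548  p_{11} = 1183  p_{12} = -722.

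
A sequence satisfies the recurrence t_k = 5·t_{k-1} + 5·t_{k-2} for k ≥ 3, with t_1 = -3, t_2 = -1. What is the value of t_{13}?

Applying the relation repeatedly:
t_3 = -20;  t_4 = -105;  t_5 = -625;  …;  t_{10} = -4288125;  t_{11} = -25103125;  t_{12} = -146956250;  t_{13} = -860296875.

-860296875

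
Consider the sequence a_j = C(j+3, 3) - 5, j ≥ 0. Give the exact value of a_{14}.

C(17, 3) = 680, so a_{14} = 675.

675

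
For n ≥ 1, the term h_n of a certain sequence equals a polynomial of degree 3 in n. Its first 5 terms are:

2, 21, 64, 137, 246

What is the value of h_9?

1st diffs: 19, 43, 73, 109.
2nd diffs: 24, 30, 36.
3rd diffs: 6, 6 (constant).
So h_n = n^3 + 6n^2 - 6n + 1.
Evaluating at n = 9 gives h_9 = 1162.

1162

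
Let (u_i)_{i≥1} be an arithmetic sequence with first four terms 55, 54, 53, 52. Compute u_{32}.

24

Common difference d = -1.
u_i = 55 + (i - 1)·(-1).
u_{32} = 55 + 31·(-1) = 24.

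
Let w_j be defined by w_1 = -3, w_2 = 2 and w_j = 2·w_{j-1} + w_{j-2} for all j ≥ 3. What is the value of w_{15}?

Compute successive terms:
w_3 = 1  w_4 = 4  w_5 = 9  …  w_{12} = 4348  w_{13} = 10497  w_{14} = 25342  w_{15} = 61181.

61181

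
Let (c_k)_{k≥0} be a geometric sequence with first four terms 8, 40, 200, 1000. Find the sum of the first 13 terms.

2441406248

Common ratio r = 5.
c_k = 8·5^(k-0).
S = 8·(5^13 - 1)/(5 - 1) = 8·(1220703125 - 1)/(4) = 2441406248.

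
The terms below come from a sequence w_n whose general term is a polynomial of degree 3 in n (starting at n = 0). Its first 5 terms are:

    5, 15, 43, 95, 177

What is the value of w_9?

1st diffs: 10, 28, 52, 82.
2nd diffs: 18, 24, 30.
3rd diffs: 6, 6 (constant).
Newton forward-difference form: w_n = 5 + 10·C(n,1) + 18·C(n,2) + 6·C(n,3).
At n = 9: n = 9, so w_9 = 5 + 90 + 648 + 504 = 1247.

1247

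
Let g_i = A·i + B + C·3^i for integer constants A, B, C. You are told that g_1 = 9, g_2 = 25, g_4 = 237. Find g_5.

721

Plug in i = 1, 2, 4: A + B + 3C = 9; 2A + B + 9C = 25; 4A + B + 81C = 237.
Subtracting the first from the second: A + 6C = 16.
Subtracting the second from the third: 2A + 72C = 212.
Solving: C = 3, A = -2, then B = 2.
So g_i = -2·i + 2 + 3·3^i; at i=5 this is 721.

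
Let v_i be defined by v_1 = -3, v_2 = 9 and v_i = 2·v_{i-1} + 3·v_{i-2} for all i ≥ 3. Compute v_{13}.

Iterate the recurrence:
v_3 = 9; v_4 = 45; v_5 = 117; …; v_{10} = 29529; v_{11} = 88569; v_{12} = 265725; v_{13} = 797157.
(Characteristic roots are 3 and -1.)

797157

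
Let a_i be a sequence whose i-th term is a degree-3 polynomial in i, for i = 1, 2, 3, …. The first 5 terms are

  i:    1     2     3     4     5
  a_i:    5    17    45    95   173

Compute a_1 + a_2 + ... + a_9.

1st diffs: 12, 28, 50, 78.
2nd diffs: 16, 22, 28.
3rd diffs: 6, 6 (constant).
Newton forward-difference form: a_i = 5 + 12·C(i-1,1) + 16·C(i-1,2) + 6·C(i-1,3).
Continuing: 285, 437, 635, 885.
Summing i = 1..9 (9 terms) gives 2577.

2577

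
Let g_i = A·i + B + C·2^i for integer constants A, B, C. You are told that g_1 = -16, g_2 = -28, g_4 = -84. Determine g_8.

Plug in i = 1, 2, 4: A + B + 2C = -16; 2A + B + 4C = -28; 4A + B + 16C = -84.
Subtracting the first from the second: A + 2C = -12.
Subtracting the second from the third: 2A + 12C = -56.
Solving: C = -4, A = -4, then B = -4.
Hence g_8 = -4·8 + (-4) + (-4)·256 = -1060.

-1060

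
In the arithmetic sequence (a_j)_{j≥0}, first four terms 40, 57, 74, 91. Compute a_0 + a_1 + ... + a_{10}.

1375

Common difference d = 17.
a_j = 40 + (j - 0)·17.
a_{10} = 210; S = 11·(40 + 210)/2 = 1375.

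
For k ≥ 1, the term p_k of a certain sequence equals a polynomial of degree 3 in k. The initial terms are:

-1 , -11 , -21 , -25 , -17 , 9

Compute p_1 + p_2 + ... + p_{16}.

1st diffs: -10, -10, -4, 8, 26.
2nd diffs: 0, 6, 12, 18.
3rd diffs: 6, 6, 6 (constant).
So p_k = k^3 - 6k^2 + k + 3.
Continuing: …, 59, 139, 255, 413, …, p_{16} = 2579.
Summing k = 1..16 (16 terms) gives 9704.

9704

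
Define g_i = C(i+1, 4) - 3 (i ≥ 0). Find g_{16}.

C(17, 4) = 2380, so g_{16} = 2377.

2377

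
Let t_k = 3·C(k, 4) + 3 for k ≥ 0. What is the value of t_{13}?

2148

C(13, 4) = 715, so t_{13} = 2148.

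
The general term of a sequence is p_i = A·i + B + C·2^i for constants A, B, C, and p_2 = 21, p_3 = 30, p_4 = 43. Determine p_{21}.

At i = 2, 3, 4: 2A + B + 4C = 21; 3A + B + 8C = 30; 4A + B + 16C = 43.
Subtracting the first from the second: A + 4C = 9.
Subtracting the second from the third: A + 8C = 13.
Solving: C = 1, A = 5, then B = 7.
Hence p_{21} = 5·21 + 7 + 1·2097152 = 2097264.

2097264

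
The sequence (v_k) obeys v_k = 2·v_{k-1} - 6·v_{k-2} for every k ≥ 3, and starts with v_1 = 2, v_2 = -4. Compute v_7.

16

Applying the relation repeatedly:
v_3 = -20; v_4 = -16; v_5 = 88; v_6 = 272; v_7 = 16.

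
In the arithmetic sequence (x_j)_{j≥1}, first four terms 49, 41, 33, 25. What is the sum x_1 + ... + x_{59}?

-10797

Common difference d = -8.
x_j = 49 + (j - 1)·(-8).
x_{59} = -415; S = 59·(49 + (-415))/2 = -10797.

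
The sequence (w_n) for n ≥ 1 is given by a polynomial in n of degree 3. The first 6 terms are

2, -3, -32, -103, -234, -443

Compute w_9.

-1718

1st diffs: -5, -29, -71, -131, -209.
2nd diffs: -24, -42, -60, -78.
3rd diffs: -18, -18, -18 (constant).
Newton forward-difference form: w_n = 2 + (-5)·C(n-1,1) + (-24)·C(n-1,2) + (-18)·C(n-1,3).
At n = 9: n-1 = 8, so w_9 = 2 - 40 - 672 - 1008 = -1718.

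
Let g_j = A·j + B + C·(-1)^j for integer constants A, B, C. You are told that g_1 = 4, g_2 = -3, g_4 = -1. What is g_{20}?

Write the equations: A + B - C = 4; 2A + B + C = -3; 4A + B + C = -1.
Subtracting the first from the second: A + 2C = -7.
Subtracting the second from the third: 2A = 2.
Solving: C = -4, A = 1, then B = -1.
Hence g_{20} = 1·20 + (-1) + (-4)·1 = 15.

15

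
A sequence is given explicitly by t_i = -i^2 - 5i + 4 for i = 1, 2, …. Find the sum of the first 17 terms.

-2482

Over i = 1..17: Σi = 153, Σi² = 1785.
Total = (-1)·1785 + (-5)·153 + (4)·17 = -2482.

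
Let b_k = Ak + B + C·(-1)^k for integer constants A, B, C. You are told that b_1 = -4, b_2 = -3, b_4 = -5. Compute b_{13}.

Plug in k = 1, 2, 4: A + B - C = -4; 2A + B + C = -3; 4A + B + C = -5.
Subtracting the first from the second: A + 2C = 1.
Subtracting the second from the third: 2A = -2.
Solving: C = 1, A = -1, then B = -2.
Therefore b_{13} = -13 + (-2) + 1·(-1) = -16.

-16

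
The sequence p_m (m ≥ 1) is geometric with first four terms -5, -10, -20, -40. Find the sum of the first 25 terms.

Common ratio r = 2.
p_m = (-5)·2^(m-1).
S = (-5)·(2^25 - 1)/(2 - 1) = (-5)·(33554432 - 1)/(1) = -167772155.

-167772155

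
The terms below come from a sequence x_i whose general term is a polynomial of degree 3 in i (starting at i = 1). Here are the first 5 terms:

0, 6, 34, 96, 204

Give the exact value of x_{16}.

7860

1st diffs: 6, 28, 62, 108.
2nd diffs: 22, 34, 46.
3rd diffs: 12, 12 (constant).
Newton forward-difference form: x_i = 6·C(i-1,1) + 22·C(i-1,2) + 12·C(i-1,3).
At i = 16: i-1 = 15, so x_{16} = 90 + 2310 + 5460 = 7860.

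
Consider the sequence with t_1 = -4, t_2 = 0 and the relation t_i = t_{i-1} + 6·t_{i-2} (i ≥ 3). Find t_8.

-3192

Step forward from the initial values:
t_3 = -24;  t_4 = -24;  t_5 = -168;  t_6 = -312;  t_7 = -1320;  t_8 = -3192.
(Characteristic roots are 3 and -2.)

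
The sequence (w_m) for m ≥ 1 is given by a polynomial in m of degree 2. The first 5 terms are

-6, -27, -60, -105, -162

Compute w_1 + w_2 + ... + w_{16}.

1st diffs: -21, -33, -45, -57.
2nd diffs: -12, -12, -12 (constant).
So w_m = -6m^2 - 3m + 3.
Continuing: …, -231, -312, -405, -510, …, w_{16} = -1581.
Summing m = 1..16 (16 terms) gives -9336.

-9336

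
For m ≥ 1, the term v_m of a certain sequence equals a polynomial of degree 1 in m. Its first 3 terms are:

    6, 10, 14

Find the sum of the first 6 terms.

96

1st diffs: 4, 4 (constant).
So v_m = 4m + 2.
Continuing: 18, 22, 26.
Summing m = 1..6 (6 terms) gives 96.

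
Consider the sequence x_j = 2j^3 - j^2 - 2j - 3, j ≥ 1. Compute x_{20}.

15557

x_{20} = 2·20^3 - 1·20^2 - 2·20 - 3 = 15557.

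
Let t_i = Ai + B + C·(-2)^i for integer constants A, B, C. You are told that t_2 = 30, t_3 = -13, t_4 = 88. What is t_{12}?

Write the equations: 2A + B + 4C = 30; 3A + B - 8C = -13; 4A + B + 16C = 88.
Subtracting the first from the second: A - 12C = -43.
Subtracting the second from the third: A + 24C = 101.
Solving: C = 4, A = 5, then B = 4.
So t_i = 5·i + 4 + 4·(-2)^i; at i=12 this is 16448.

16448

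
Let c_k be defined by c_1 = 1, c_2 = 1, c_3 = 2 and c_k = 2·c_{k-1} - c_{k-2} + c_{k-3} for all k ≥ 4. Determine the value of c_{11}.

Iterate the recurrence:
c_4 = 4;  c_5 = 7;  c_6 = 12;  c_7 = 21;  c_8 = 37;  c_9 = 65;  c_{10} = 114;  c_{11} = 200.

200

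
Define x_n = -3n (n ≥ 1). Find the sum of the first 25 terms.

Over n = 1..25: Σn = 325.
Total = (-3)·325 = -975.

-975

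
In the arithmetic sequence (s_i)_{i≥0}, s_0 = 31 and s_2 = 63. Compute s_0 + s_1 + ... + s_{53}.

24570

Common difference d = (63 - 31) / (2 - 0) = 16.
s_i = 31 + (i - 0)·16.
s_{53} = 879; S = 54·(31 + 879)/2 = 24570.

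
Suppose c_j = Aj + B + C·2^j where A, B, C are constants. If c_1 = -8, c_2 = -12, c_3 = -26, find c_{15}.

At j = 1, 2, 3: A + B + 2C = -8; 2A + B + 4C = -12; 3A + B + 8C = -26.
Subtracting the first from the second: A + 2C = -4.
Subtracting the second from the third: A + 4C = -14.
Solving: C = -5, A = 6, then B = -4.
Hence c_{15} = 6·15 + (-4) + (-5)·32768 = -163754.

-163754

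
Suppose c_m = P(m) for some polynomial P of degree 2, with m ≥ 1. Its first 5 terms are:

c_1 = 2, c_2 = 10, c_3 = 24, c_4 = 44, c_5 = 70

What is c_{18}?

1st diffs: 8, 14, 20, 26.
2nd diffs: 6, 6, 6 (constant).
Newton forward-difference form: c_m = 2 + 8·C(m-1,1) + 6·C(m-1,2).
At m = 18: m-1 = 17, so c_{18} = 2 + 136 + 816 = 954.

954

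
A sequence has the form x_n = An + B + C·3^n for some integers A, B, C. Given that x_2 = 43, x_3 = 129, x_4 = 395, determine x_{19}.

5811307265

Plug in n = 2, 3, 4: 2A + B + 9C = 43; 3A + B + 27C = 129; 4A + B + 81C = 395.
Subtracting the first from the second: A + 18C = 86.
Subtracting the second from the third: A + 54C = 266.
Solving: C = 5, A = -4, then B = 6.
Hence x_{19} = -4·19 + 6 + 5·1162261467 = 5811307265.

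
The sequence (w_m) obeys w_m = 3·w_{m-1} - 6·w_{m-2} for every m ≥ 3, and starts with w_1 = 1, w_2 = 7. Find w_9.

3807

Iterate the recurrence:
w_3 = 15; w_4 = 3; w_5 = -81; w_6 = -261; w_7 = -297; w_8 = 675; w_9 = 3807.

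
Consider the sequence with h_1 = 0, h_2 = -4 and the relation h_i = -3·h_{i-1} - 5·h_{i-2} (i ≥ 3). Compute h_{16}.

Applying the relation repeatedly:
h_3 = 12  h_4 = -16  h_5 = -12  …  h_{13} = -21312  h_{14} = 83516  h_{15} = -143988  h_{16} = 14384.

14384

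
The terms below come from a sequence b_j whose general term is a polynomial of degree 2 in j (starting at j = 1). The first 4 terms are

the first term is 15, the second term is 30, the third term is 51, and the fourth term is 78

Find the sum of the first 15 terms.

4530

1st diffs: 15, 21, 27.
2nd diffs: 6, 6 (constant).
Newton forward-difference form: b_j = 15 + 15·C(j-1,1) + 6·C(j-1,2).
Continuing: …, 111, 150, 195, 246, …, b_{15} = 771.
Summing j = 1..15 (15 terms) gives 4530.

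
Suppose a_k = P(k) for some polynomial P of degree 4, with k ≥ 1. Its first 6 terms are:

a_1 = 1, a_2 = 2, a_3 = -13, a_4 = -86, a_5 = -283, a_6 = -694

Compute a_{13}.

-22163

1st diffs: 1, -15, -73, -197, -411.
2nd diffs: -16, -58, -124, -214.
3rd diffs: -42, -66, -90.
4th diffs: -24, -24 (constant).
So a_k = -k^4 + 3k^3 - k^2 - 2k + 2.
Evaluating at k = 13 gives a_{13} = -22163.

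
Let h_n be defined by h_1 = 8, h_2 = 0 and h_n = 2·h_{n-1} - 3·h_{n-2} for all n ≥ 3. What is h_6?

Iterate the recurrence:
h_3 = -24;  h_4 = -48;  h_5 = -24;  h_6 = 96.

96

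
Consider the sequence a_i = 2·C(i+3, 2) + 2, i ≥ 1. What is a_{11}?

184

C(14, 2) = 91, so a_{11} = 184.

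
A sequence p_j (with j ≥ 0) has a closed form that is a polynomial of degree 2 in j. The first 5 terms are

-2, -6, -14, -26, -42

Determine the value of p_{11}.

1st diffs: -4, -8, -12, -16.
2nd diffs: -4, -4, -4 (constant).
So p_j = -2j^2 - 2j - 2.
Evaluating at j = 11 gives p_{11} = -266.

-266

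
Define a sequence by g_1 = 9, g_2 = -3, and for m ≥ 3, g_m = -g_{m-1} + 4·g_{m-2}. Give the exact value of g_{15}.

Compute successive terms:
g_3 = 39; g_4 = -51; g_5 = 207; …; g_{12} = -128211; g_{13} = 331119; g_{14} = -843963; g_{15} = 2168439.

2168439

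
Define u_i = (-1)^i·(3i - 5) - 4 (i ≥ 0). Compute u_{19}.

-56

(-1)^19 = -1; 3i - 5 at i=19 is 52; so u_{19} = -56.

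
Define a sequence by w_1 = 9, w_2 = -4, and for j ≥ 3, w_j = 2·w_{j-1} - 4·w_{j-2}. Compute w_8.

Iterate the recurrence:
w_3 = -44; w_4 = -72; w_5 = 32; w_6 = 352; w_7 = 576; w_8 = -256.

-256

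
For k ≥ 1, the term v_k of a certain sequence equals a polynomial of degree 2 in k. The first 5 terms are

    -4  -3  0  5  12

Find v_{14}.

1st diffs: 1, 3, 5, 7.
2nd diffs: 2, 2, 2 (constant).
Newton forward-difference form: v_k = -4 + 1·C(k-1,1) + 2·C(k-1,2).
At k = 14: k-1 = 13, so v_{14} = -4 + 13 + 156 = 165.

165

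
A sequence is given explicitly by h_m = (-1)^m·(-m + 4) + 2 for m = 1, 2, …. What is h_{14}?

(-1)^14 = 1; -m + 4 at m=14 is -10; so h_{14} = -8.

-8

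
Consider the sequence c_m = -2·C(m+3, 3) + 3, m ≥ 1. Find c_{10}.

-569

C(13, 3) = 286, so c_{10} = -569.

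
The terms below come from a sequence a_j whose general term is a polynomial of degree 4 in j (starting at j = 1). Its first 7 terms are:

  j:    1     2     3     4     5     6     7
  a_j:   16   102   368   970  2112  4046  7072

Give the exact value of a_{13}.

71008

1st diffs: 86, 266, 602, 1142, 1934, 3026.
2nd diffs: 180, 336, 540, 792, 1092.
3rd diffs: 156, 204, 252, 300.
4th diffs: 48, 48, 48 (constant).
Newton forward-difference form: a_j = 16 + 86·C(j-1,1) + 180·C(j-1,2) + 156·C(j-1,3) + 48·C(j-1,4).
At j = 13: j-1 = 12, so a_{13} = 16 + 1032 + 11880 + 34320 + 23760 = 71008.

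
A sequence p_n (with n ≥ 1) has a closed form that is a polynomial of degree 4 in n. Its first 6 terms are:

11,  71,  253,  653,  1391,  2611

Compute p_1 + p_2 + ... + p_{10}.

43658

1st diffs: 60, 182, 400, 738, 1220.
2nd diffs: 122, 218, 338, 482.
3rd diffs: 96, 120, 144.
4th diffs: 24, 24 (constant).
Newton forward-difference form: p_n = 11 + 60·C(n-1,1) + 122·C(n-1,2) + 96·C(n-1,3) + 24·C(n-1,4).
Continuing: 4481, 7193, 10963, 16031.
Summing n = 1..10 (10 terms) gives 43658.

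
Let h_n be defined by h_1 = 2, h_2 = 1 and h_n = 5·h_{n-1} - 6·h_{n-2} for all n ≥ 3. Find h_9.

-18403

Step forward from the initial values:
h_3 = -7; h_4 = -41; h_5 = -163; h_6 = -569; h_7 = -1867; h_8 = -5921; h_9 = -18403.
(Characteristic roots are 3 and 2.)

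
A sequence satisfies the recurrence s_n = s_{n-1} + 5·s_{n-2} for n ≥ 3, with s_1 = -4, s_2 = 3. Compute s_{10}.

-8762

Applying the relation repeatedly:
s_3 = -17, s_4 = -2, s_5 = -87, s_6 = -97, s_7 = -532, s_8 = -1017, s_9 = -3677, s_{10} = -8762.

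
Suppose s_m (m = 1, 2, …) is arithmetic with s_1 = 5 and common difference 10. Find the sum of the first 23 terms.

2645

s_m = 5 + (m - 1)·10.
s_{23} = 225; S = 23·(5 + 225)/2 = 2645.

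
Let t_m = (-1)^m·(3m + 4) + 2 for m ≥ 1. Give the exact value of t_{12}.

42

(-1)^12 = 1; 3m + 4 at m=12 is 40; so t_{12} = 42.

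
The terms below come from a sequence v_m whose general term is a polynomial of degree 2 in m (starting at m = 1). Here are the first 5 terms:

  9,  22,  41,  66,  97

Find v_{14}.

646

1st diffs: 13, 19, 25, 31.
2nd diffs: 6, 6, 6 (constant).
Newton forward-difference form: v_m = 9 + 13·C(m-1,1) + 6·C(m-1,2).
At m = 14: m-1 = 13, so v_{14} = 9 + 169 + 468 = 646.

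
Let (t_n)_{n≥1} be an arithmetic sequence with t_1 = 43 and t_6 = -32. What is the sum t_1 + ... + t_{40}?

Common difference d = (-32 - 43) / (6 - 1) = -15.
t_n = 43 + (n - 1)·(-15).
t_{40} = -542; S = 40·(43 + (-542))/2 = -9980.

-9980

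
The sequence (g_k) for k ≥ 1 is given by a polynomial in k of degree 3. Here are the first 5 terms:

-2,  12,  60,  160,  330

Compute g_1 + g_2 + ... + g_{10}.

1st diffs: 14, 48, 100, 170.
2nd diffs: 34, 52, 70.
3rd diffs: 18, 18 (constant).
So g_k = 3k^3 - k^2 - 4k.
Continuing: …, 588, 952, 1440, 2070, …, g_{10} = 2860.
Summing k = 1..10 (10 terms) gives 8470.

8470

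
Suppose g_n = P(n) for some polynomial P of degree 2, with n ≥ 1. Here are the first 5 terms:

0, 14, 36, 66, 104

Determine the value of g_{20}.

1634

1st diffs: 14, 22, 30, 38.
2nd diffs: 8, 8, 8 (constant).
Newton forward-difference form: g_n = 14·C(n-1,1) + 8·C(n-1,2).
At n = 20: n-1 = 19, so g_{20} = 266 + 1368 = 1634.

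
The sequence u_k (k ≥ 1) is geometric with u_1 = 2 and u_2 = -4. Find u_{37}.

137438953472

Common ratio r = -2.
u_k = 2·(-2)^(k-1).
u_{37} = 2·(-2)^36 = 137438953472.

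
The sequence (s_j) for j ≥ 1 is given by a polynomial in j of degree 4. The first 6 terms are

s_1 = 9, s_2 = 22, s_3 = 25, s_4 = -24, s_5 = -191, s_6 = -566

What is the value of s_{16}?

1st diffs: 13, 3, -49, -167, -375.
2nd diffs: -10, -52, -118, -208.
3rd diffs: -42, -66, -90.
4th diffs: -24, -24 (constant).
Newton forward-difference form: s_j = 9 + 13·C(j-1,1) + (-10)·C(j-1,2) + (-42)·C(j-1,3) + (-24)·C(j-1,4).
At j = 16: j-1 = 15, so s_{16} = 9 + 195 - 1050 - 19110 - 32760 = -52716.

-52716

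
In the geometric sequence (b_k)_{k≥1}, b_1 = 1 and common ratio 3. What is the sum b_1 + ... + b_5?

b_k = 1·3^(k-1).
S = 1·(3^5 - 1)/(3 - 1) = 1·(243 - 1)/(2) = 121.

121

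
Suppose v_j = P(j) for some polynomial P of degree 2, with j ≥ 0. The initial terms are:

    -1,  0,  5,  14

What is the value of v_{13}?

1st diffs: 1, 5, 9.
2nd diffs: 4, 4 (constant).
Newton forward-difference form: v_j = -1 + 1·C(j,1) + 4·C(j,2).
At j = 13: j = 13, so v_{13} = -1 + 13 + 312 = 324.

324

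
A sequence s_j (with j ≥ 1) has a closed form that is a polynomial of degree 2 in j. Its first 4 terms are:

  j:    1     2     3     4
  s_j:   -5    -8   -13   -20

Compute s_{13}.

-173

1st diffs: -3, -5, -7.
2nd diffs: -2, -2 (constant).
Newton forward-difference form: s_j = -5 + (-3)·C(j-1,1) + (-2)·C(j-1,2).
At j = 13: j-1 = 12, so s_{13} = -5 - 36 - 132 = -173.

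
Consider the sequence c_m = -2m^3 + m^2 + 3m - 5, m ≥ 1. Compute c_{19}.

-13305

c_{19} = -2·19^3 + 1·19^2 + 3·19 - 5 = -13305.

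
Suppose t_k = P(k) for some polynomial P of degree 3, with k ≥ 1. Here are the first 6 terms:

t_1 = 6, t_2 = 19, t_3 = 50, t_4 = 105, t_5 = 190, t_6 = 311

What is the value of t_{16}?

4821

1st diffs: 13, 31, 55, 85, 121.
2nd diffs: 18, 24, 30, 36.
3rd diffs: 6, 6, 6 (constant).
Newton forward-difference form: t_k = 6 + 13·C(k-1,1) + 18·C(k-1,2) + 6·C(k-1,3).
At k = 16: k-1 = 15, so t_{16} = 6 + 195 + 1890 + 2730 = 4821.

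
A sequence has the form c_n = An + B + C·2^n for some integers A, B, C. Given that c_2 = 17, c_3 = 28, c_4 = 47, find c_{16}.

131123

The three given values yield: 2A + B + 4C = 17; 3A + B + 8C = 28; 4A + B + 16C = 47.
Subtracting the first from the second: A + 4C = 11.
Subtracting the second from the third: A + 8C = 19.
Solving: C = 2, A = 3, then B = 3.
Therefore c_{16} = 48 + 3 + 2·65536 = 131123.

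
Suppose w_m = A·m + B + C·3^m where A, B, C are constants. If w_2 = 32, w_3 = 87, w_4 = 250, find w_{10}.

177160

Plug in m = 2, 3, 4: 2A + B + 9C = 32; 3A + B + 27C = 87; 4A + B + 81C = 250.
Subtracting the first from the second: A + 18C = 55.
Subtracting the second from the third: A + 54C = 163.
Solving: C = 3, A = 1, then B = 3.
Therefore w_{10} = 10 + 3 + 3·59049 = 177160.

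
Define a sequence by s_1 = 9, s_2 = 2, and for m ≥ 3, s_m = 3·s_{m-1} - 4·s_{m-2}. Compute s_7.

Iterate the recurrence:
s_3 = -30;  s_4 = -98;  s_5 = -174;  s_6 = -130;  s_7 = 306.

306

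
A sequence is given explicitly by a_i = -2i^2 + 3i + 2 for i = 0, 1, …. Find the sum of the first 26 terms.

Over i = 0..25: Σi = 325, Σi² = 5525.
Total = (-2)·5525 + (3)·325 + (2)·26 = -10023.

-10023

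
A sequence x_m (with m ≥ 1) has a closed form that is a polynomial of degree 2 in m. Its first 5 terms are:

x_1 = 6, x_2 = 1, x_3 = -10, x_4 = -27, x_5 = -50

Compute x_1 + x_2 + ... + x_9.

1st diffs: -5, -11, -17, -23.
2nd diffs: -6, -6, -6 (constant).
Newton forward-difference form: x_m = 6 + (-5)·C(m-1,1) + (-6)·C(m-1,2).
Continuing: -79, -114, -155, -202.
Summing m = 1..9 (9 terms) gives -630.

-630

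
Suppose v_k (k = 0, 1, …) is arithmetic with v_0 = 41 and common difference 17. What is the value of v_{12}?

v_k = 41 + (k - 0)·17.
v_{12} = 41 + 12·17 = 245.

245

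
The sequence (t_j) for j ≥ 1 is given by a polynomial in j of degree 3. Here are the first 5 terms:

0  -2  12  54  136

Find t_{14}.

4654

1st diffs: -2, 14, 42, 82.
2nd diffs: 16, 28, 40.
3rd diffs: 12, 12 (constant).
Newton forward-difference form: t_j = (-2)·C(j-1,1) + 16·C(j-1,2) + 12·C(j-1,3).
At j = 14: j-1 = 13, so t_{14} = -26 + 1248 + 3432 = 4654.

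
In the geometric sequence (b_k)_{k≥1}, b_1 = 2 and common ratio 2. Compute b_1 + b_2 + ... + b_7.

b_k = 2·2^(k-1).
S = 2·(2^7 - 1)/(2 - 1) = 2·(128 - 1)/(1) = 254.

254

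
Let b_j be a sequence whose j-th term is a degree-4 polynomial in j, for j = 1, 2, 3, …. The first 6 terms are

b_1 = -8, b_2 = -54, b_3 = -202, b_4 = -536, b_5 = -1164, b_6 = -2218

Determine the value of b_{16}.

1st diffs: -46, -148, -334, -628, -1054.
2nd diffs: -102, -186, -294, -426.
3rd diffs: -84, -108, -132.
4th diffs: -24, -24 (constant).
So b_j = -j^4 - 4j^3 - 2j^2 + 3j - 4.
Evaluating at j = 16 gives b_{16} = -82388.

-82388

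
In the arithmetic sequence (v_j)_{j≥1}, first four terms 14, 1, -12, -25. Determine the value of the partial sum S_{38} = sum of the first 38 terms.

-8607

Common difference d = -13.
v_j = 14 + (j - 1)·(-13).
v_{38} = -467; S = 38·(14 + (-467))/2 = -8607.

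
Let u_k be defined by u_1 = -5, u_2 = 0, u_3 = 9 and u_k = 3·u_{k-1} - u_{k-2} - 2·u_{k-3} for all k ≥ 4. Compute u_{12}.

25135

Step forward from the initial values:
u_4 = 37;  u_5 = 102;  u_6 = 251;  u_7 = 577;  u_8 = 1276;  u_9 = 2749;  u_{10} = 5817;  u_{11} = 12150;  u_{12} = 25135.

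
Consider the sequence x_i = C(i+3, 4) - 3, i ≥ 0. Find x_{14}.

2377

C(17, 4) = 2380, so x_{14} = 2377.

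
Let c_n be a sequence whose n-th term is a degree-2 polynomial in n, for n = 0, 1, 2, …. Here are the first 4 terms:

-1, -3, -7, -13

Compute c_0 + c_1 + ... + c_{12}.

-741

1st diffs: -2, -4, -6.
2nd diffs: -2, -2 (constant).
Newton forward-difference form: c_n = -1 + (-2)·C(n,1) + (-2)·C(n,2).
Continuing: …, -21, -31, -43, -57, …, c_{12} = -157.
Summing n = 0..12 (13 terms) gives -741.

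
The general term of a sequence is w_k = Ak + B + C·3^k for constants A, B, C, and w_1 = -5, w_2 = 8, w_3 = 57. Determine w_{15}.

At k = 1, 2, 3: A + B + 3C = -5; 2A + B + 9C = 8; 3A + B + 27C = 57.
Subtracting the first from the second: A + 6C = 13.
Subtracting the second from the third: A + 18C = 49.
Solving: C = 3, A = -5, then B = -9.
Therefore w_{15} = -75 + (-9) + 3·14348907 = 43046637.

43046637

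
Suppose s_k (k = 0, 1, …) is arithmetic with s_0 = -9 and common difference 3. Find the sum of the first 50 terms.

s_k = -9 + (k - 0)·3.
s_{49} = 138; S = 50·(-9 + 138)/2 = 3225.

3225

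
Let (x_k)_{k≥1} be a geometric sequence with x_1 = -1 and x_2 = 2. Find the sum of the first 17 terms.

Common ratio r = -2.
x_k = (-1)·(-2)^(k-1).
S = (-1)·((-2)^17 - 1)/(-2 - 1) = (-1)·(-131072 - 1)/(-3) = -43691.

-43691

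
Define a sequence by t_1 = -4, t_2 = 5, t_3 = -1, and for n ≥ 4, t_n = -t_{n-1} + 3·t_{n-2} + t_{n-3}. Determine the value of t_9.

-332

t_4 = 12;  t_5 = -10;  t_6 = 45;  t_7 = -63;  t_8 = 188;  t_9 = -332.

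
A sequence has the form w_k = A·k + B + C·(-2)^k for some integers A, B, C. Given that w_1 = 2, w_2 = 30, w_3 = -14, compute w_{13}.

At k = 1, 2, 3: A + B - 2C = 2; 2A + B + 4C = 30; 3A + B - 8C = -14.
Subtracting the first from the second: A + 6C = 28.
Subtracting the second from the third: A - 12C = -44.
Solving: C = 4, A = 4, then B = 6.
Therefore w_{13} = 52 + 6 + 4·(-8192) = -32710.

-32710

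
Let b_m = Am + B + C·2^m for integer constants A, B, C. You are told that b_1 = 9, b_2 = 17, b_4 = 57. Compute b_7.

399

The three given values yield: A + B + 2C = 9; 2A + B + 4C = 17; 4A + B + 16C = 57.
Subtracting the first from the second: A + 2C = 8.
Subtracting the second from the third: 2A + 12C = 40.
Solving: C = 3, A = 2, then B = 1.
Hence b_7 = 2·7 + 1 + 3·128 = 399.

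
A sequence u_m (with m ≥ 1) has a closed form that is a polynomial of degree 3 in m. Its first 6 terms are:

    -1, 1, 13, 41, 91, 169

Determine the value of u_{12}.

1561

1st diffs: 2, 12, 28, 50, 78.
2nd diffs: 10, 16, 22, 28.
3rd diffs: 6, 6, 6 (constant).
So u_m = m^3 - m^2 - 2m + 1.
Evaluating at m = 12 gives u_{12} = 1561.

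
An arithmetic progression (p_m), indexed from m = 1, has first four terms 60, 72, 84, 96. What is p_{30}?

Common difference d = 12.
p_m = 60 + (m - 1)·12.
p_{30} = 60 + 29·12 = 408.

408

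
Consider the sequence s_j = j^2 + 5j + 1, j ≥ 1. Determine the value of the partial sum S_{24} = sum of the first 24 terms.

Over j = 1..24: Σj = 300, Σj² = 4900.
Total = (1)·4900 + (5)·300 + (1)·24 = 6424.

6424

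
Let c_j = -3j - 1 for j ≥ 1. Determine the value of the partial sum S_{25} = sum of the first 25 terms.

-1000

Over j = 1..25: Σj = 325.
Total = (-3)·325 + (-1)·25 = -1000.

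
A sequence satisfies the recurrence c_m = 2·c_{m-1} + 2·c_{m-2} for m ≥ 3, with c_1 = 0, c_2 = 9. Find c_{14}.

Compute successive terms:
c_3 = 18;  c_4 = 54;  c_5 = 144;  …;  c_{11} = 60192;  c_{12} = 164448;  c_{13} = 449280;  c_{14} = 1227456.

1227456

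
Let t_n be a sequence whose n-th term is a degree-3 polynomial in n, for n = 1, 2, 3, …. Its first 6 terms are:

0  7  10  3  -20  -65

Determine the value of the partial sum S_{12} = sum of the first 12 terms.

-3388

1st diffs: 7, 3, -7, -23, -45.
2nd diffs: -4, -10, -16, -22.
3rd diffs: -6, -6, -6 (constant).
Newton forward-difference form: t_n = 7·C(n-1,1) + (-4)·C(n-1,2) + (-6)·C(n-1,3).
Continuing: …, -138, -245, -392, -585, …, t_{12} = -1133.
Summing n = 1..12 (12 terms) gives -3388.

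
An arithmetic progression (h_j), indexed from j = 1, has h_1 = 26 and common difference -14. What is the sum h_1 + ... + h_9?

h_j = 26 + (j - 1)·(-14).
h_9 = -86; S = 9·(26 + (-86))/2 = -270.

-270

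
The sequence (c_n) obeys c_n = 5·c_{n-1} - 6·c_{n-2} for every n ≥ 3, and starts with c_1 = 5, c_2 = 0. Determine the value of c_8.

-19950

Iterate the recurrence:
c_3 = -30; c_4 = -150; c_5 = -570; c_6 = -1950; c_7 = -6330; c_8 = -19950.
(Characteristic roots are 3 and 2.)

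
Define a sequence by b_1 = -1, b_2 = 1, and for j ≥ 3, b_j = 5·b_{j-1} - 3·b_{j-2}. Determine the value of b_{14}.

81564409

Compute successive terms:
b_3 = 8;  b_4 = 37;  b_5 = 161;  …;  b_{11} = 1023893;  b_{12} = 4405582;  b_{13} = 18956231;  b_{14} = 81564409.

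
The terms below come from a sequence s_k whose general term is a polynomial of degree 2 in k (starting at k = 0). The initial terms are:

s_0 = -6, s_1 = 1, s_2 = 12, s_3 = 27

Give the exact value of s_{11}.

1st diffs: 7, 11, 15.
2nd diffs: 4, 4 (constant).
Newton forward-difference form: s_k = -6 + 7·C(k,1) + 4·C(k,2).
At k = 11: k = 11, so s_{11} = -6 + 77 + 220 = 291.

291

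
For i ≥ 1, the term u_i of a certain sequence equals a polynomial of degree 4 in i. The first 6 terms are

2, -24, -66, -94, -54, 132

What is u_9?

2706

1st diffs: -26, -42, -28, 40, 186.
2nd diffs: -16, 14, 68, 146.
3rd diffs: 30, 54, 78.
4th diffs: 24, 24 (constant).
So u_i = i^4 - 5i^3 - 3i^2 + 3i + 6.
Evaluating at i = 9 gives u_9 = 2706.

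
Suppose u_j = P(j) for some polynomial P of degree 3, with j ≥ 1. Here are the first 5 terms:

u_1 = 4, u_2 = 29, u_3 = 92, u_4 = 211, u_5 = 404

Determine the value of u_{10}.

1st diffs: 25, 63, 119, 193.
2nd diffs: 38, 56, 74.
3rd diffs: 18, 18 (constant).
Newton forward-difference form: u_j = 4 + 25·C(j-1,1) + 38·C(j-1,2) + 18·C(j-1,3).
At j = 10: j-1 = 9, so u_{10} = 4 + 225 + 1368 + 1512 = 3109.

3109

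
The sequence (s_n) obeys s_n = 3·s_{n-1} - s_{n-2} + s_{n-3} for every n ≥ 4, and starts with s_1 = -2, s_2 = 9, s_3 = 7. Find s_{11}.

15079

Step forward from the initial values:
s_4 = 10, s_5 = 32, s_6 = 93, s_7 = 257, s_8 = 710, s_9 = 1966, s_{10} = 5445, s_{11} = 15079.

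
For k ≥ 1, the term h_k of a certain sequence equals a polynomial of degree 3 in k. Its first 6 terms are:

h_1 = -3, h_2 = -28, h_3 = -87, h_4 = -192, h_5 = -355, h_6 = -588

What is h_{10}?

1st diffs: -25, -59, -105, -163, -233.
2nd diffs: -34, -46, -58, -70.
3rd diffs: -12, -12, -12 (constant).
So h_k = -2k^3 - 5k^2 + 4k.
Evaluating at k = 10 gives h_{10} = -2460.

-2460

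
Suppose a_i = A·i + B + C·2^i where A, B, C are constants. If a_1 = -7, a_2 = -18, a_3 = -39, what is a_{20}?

Plug in i = 1, 2, 3: A + B + 2C = -7; 2A + B + 4C = -18; 3A + B + 8C = -39.
Subtracting the first from the second: A + 2C = -11.
Subtracting the second from the third: A + 4C = -21.
Solving: C = -5, A = -1, then B = 4.
Hence a_{20} = -1·20 + 4 + (-5)·1048576 = -5242896.

-5242896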